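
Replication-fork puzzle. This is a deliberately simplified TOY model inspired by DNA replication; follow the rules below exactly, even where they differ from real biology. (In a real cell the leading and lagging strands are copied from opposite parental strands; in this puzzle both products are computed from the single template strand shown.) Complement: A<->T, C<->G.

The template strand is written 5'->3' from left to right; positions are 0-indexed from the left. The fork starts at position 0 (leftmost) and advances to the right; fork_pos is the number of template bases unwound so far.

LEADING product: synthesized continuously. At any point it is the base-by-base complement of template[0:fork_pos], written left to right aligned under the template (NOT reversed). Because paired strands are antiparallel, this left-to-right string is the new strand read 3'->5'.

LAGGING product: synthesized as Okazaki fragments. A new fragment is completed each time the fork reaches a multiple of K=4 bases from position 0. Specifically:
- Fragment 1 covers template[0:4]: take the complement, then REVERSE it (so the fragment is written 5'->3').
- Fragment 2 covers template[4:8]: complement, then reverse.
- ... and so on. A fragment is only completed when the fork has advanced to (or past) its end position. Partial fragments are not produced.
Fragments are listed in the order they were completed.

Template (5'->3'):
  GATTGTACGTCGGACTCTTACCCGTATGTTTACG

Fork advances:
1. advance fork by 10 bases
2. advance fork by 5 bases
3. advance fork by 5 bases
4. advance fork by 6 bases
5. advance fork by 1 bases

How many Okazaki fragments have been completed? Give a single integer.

Step 1: advance 10 -> fork_pos = 0 + 10 = 10. Reached multiple(s) of 4: 4, 8 -> fragments 1-2 completed (2 total).
Step 2: advance 5 -> fork_pos = 10 + 5 = 15. Reached multiple(s) of 4: 12 -> fragment 3 completed (3 total).
Step 3: advance 5 -> fork_pos = 15 + 5 = 20. Reached multiple(s) of 4: 16, 20 -> fragments 4-5 completed (5 total).
Step 4: advance 6 -> fork_pos = 20 + 6 = 26. Reached multiple(s) of 4: 24 -> fragment 6 completed (6 total).
Step 5: advance 1 -> fork_pos = 26 + 1 = 27. Next multiple of 4 is 28 (not reached); still 6 fragment(s).
Check: final fork_pos = 27; the multiples of 4 that are <= 27 are 4..24 -> 27 // 4 = 6 completed fragment(s).

Answer: 6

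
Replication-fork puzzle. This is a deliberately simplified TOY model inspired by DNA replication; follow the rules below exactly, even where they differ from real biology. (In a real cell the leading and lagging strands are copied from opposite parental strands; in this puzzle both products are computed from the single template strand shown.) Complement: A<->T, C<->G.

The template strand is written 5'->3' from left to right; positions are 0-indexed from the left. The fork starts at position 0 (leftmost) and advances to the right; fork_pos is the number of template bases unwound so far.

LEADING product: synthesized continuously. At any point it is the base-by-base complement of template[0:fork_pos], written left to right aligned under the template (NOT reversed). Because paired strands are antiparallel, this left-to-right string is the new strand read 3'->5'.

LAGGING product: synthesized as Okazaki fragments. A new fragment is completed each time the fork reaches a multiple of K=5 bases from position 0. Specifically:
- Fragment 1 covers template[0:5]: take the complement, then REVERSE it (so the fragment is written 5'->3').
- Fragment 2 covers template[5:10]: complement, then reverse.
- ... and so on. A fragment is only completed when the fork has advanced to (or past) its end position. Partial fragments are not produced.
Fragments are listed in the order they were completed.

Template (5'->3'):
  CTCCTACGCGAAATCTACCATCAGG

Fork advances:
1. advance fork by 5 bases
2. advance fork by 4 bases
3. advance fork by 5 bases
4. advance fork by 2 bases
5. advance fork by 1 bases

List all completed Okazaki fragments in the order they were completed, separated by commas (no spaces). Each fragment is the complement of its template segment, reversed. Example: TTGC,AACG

Step 1: advance 5 -> fork_pos = 0 + 5 = 5. Reached multiple(s) of 5: 5 -> fragment 1 completed (1 total).
Step 2: advance 4 -> fork_pos = 5 + 4 = 9. Next multiple of 5 is 10 (not reached); still 1 fragment(s).
Step 3: advance 5 -> fork_pos = 9 + 5 = 14. Reached multiple(s) of 5: 10 -> fragment 2 completed (2 total).
Step 4: advance 2 -> fork_pos = 14 + 2 = 16. Reached multiple(s) of 5: 15 -> fragment 3 completed (3 total).
Step 5: advance 1 -> fork_pos = 16 + 1 = 17. Next multiple of 5 is 20 (not reached); still 3 fragment(s).
Final fork_pos = 17, so 3 fragment(s) are complete. Build each: template segment -> complement -> reverse.
Fragment 1: template[0:5] = CTCCT -> complement GAGGA -> reversed AGGAG
Fragment 2: template[5:10] = ACGCG -> complement TGCGC -> reversed CGCGT
Fragment 3: template[10:15] = AAATC -> complement TTTAG -> reversed GATTT

Answer: AGGAG,CGCGT,GATTT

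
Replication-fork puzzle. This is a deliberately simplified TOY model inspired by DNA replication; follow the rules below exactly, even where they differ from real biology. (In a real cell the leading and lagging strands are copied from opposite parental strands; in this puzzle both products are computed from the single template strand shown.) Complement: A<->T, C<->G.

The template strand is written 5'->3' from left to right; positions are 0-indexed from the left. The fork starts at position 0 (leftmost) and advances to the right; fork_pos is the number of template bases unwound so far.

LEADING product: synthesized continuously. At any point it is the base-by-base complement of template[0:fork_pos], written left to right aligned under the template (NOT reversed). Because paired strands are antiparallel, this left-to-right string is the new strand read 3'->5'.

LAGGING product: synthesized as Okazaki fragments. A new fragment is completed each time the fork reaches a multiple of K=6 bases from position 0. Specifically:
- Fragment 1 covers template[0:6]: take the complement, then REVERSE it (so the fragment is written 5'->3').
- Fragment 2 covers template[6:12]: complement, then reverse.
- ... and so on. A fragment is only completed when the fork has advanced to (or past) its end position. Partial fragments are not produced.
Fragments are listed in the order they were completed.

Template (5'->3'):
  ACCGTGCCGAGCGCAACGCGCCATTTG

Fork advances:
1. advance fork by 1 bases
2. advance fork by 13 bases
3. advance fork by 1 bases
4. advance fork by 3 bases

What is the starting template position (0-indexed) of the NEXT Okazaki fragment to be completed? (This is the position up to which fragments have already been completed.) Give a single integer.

Answer: 18

Derivation:
Step 1: advance 1 -> fork_pos = 0 + 1 = 1. Next multiple of 6 is 6 (not reached); still 0 fragment(s).
Step 2: advance 13 -> fork_pos = 1 + 13 = 14. Reached multiple(s) of 6: 6, 12 -> fragments 1-2 completed (2 total).
Step 3: advance 1 -> fork_pos = 14 + 1 = 15. Next multiple of 6 is 18 (not reached); still 2 fragment(s).
Step 4: advance 3 -> fork_pos = 15 + 3 = 18. Reached multiple(s) of 6: 18 -> fragment 3 completed (3 total).
3 fragment(s) completed, covering template[0:18] (3 x 6 = 18). The next fragment, fragment 4, covers template[18:24], so it starts at position 18.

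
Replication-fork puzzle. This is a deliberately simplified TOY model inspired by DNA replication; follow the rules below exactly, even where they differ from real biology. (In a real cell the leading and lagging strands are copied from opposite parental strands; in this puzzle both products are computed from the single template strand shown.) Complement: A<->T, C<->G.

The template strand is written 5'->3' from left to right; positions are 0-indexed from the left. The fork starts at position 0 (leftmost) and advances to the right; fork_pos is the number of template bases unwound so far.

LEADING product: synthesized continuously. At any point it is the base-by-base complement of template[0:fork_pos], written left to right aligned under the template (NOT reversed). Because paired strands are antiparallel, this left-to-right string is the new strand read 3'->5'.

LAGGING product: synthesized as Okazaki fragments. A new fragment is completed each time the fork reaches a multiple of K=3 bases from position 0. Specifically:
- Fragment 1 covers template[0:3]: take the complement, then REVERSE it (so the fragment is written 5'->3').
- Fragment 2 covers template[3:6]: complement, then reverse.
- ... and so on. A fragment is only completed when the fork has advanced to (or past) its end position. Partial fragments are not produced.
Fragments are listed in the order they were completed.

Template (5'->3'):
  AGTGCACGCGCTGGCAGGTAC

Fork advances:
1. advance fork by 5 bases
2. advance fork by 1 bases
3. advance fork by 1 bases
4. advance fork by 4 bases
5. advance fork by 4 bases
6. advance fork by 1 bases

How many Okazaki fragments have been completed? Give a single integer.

Answer: 5

Derivation:
Step 1: advance 5 -> fork_pos = 0 + 5 = 5. Reached multiple(s) of 3: 3 -> fragment 1 completed (1 total).
Step 2: advance 1 -> fork_pos = 5 + 1 = 6. Reached multiple(s) of 3: 6 -> fragment 2 completed (2 total).
Step 3: advance 1 -> fork_pos = 6 + 1 = 7. Next multiple of 3 is 9 (not reached); still 2 fragment(s).
Step 4: advance 4 -> fork_pos = 7 + 4 = 11. Reached multiple(s) of 3: 9 -> fragment 3 completed (3 total).
Step 5: advance 4 -> fork_pos = 11 + 4 = 15. Reached multiple(s) of 3: 12, 15 -> fragments 4-5 completed (5 total).
Step 6: advance 1 -> fork_pos = 15 + 1 = 16. Next multiple of 3 is 18 (not reached); still 5 fragment(s).
Check: final fork_pos = 16; the multiples of 3 that are <= 16 are 3..15 -> 16 // 3 = 5 completed fragment(s).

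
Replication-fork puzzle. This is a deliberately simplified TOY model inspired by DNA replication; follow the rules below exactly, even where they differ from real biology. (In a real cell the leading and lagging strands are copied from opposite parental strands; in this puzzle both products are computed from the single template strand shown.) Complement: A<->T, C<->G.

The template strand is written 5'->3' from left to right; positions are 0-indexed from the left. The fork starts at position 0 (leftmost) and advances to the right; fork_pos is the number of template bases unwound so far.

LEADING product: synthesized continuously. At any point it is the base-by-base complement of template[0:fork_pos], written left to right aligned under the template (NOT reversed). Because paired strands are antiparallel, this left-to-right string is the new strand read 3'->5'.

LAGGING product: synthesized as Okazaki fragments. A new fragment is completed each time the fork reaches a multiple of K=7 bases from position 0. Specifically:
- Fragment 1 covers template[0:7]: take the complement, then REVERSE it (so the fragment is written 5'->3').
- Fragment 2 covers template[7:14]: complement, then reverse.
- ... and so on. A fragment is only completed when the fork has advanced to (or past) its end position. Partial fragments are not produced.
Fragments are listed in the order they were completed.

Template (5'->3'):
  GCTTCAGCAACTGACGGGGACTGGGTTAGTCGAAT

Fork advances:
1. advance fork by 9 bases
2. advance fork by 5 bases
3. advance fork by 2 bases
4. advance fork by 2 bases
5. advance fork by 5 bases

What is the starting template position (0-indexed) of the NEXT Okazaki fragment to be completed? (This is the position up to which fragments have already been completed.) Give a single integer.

Answer: 21

Derivation:
Step 1: advance 9 -> fork_pos = 0 + 9 = 9. Reached multiple(s) of 7: 7 -> fragment 1 completed (1 total).
Step 2: advance 5 -> fork_pos = 9 + 5 = 14. Reached multiple(s) of 7: 14 -> fragment 2 completed (2 total).
Step 3: advance 2 -> fork_pos = 14 + 2 = 16. Next multiple of 7 is 21 (not reached); still 2 fragment(s).
Step 4: advance 2 -> fork_pos = 16 + 2 = 18. Next multiple of 7 is 21 (not reached); still 2 fragment(s).
Step 5: advance 5 -> fork_pos = 18 + 5 = 23. Reached multiple(s) of 7: 21 -> fragment 3 completed (3 total).
3 fragment(s) completed, covering template[0:21] (3 x 7 = 21). The next fragment, fragment 4, covers template[21:28], so it starts at position 21.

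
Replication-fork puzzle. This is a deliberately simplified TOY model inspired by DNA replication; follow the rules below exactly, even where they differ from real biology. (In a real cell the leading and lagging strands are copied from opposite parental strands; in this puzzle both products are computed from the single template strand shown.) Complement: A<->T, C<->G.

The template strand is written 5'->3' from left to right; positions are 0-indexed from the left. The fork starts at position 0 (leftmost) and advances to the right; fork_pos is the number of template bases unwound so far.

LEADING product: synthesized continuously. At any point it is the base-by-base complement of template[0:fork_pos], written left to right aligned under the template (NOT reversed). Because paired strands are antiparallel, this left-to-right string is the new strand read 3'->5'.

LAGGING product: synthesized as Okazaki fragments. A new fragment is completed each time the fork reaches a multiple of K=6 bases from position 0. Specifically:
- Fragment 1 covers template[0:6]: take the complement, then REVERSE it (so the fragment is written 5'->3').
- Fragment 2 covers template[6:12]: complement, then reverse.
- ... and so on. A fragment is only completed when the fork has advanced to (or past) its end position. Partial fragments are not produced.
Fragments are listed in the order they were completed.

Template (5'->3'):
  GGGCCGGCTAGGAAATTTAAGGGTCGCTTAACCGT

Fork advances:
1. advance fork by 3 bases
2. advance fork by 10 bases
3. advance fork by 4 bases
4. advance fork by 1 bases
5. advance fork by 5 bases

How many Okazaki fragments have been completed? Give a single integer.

Answer: 3

Derivation:
Step 1: advance 3 -> fork_pos = 0 + 3 = 3. Next multiple of 6 is 6 (not reached); still 0 fragment(s).
Step 2: advance 10 -> fork_pos = 3 + 10 = 13. Reached multiple(s) of 6: 6, 12 -> fragments 1-2 completed (2 total).
Step 3: advance 4 -> fork_pos = 13 + 4 = 17. Next multiple of 6 is 18 (not reached); still 2 fragment(s).
Step 4: advance 1 -> fork_pos = 17 + 1 = 18. Reached multiple(s) of 6: 18 -> fragment 3 completed (3 total).
Step 5: advance 5 -> fork_pos = 18 + 5 = 23. Next multiple of 6 is 24 (not reached); still 3 fragment(s).
Check: final fork_pos = 23; the multiples of 6 that are <= 23 are 6..18 -> 23 // 6 = 3 completed fragment(s).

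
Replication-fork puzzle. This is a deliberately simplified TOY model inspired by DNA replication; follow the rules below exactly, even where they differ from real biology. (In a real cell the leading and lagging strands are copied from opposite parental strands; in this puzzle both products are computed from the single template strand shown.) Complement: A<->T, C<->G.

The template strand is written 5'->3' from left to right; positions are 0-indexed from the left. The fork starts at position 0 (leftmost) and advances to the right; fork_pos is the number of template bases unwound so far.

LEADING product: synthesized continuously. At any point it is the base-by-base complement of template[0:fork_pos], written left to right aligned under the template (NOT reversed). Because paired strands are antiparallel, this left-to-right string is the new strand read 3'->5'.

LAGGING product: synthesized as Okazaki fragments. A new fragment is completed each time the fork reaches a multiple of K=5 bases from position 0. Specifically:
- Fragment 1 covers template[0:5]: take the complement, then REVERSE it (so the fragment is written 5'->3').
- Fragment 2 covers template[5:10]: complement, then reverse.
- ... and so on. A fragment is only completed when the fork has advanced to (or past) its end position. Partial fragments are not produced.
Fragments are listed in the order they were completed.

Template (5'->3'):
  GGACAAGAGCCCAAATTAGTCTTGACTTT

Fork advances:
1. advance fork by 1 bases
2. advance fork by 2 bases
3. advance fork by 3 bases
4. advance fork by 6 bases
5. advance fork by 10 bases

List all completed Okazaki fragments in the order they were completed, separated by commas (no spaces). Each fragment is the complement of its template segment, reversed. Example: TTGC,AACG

Answer: TGTCC,GCTCT,TTTGG,ACTAA

Derivation:
Step 1: advance 1 -> fork_pos = 0 + 1 = 1. Next multiple of 5 is 5 (not reached); still 0 fragment(s).
Step 2: advance 2 -> fork_pos = 1 + 2 = 3. Next multiple of 5 is 5 (not reached); still 0 fragment(s).
Step 3: advance 3 -> fork_pos = 3 + 3 = 6. Reached multiple(s) of 5: 5 -> fragment 1 completed (1 total).
Step 4: advance 6 -> fork_pos = 6 + 6 = 12. Reached multiple(s) of 5: 10 -> fragment 2 completed (2 total).
Step 5: advance 10 -> fork_pos = 12 + 10 = 22. Reached multiple(s) of 5: 15, 20 -> fragments 3-4 completed (4 total).
Final fork_pos = 22, so 4 fragment(s) are complete. Build each: template segment -> complement -> reverse.
Fragment 1: template[0:5] = GGACA -> complement CCTGT -> reversed TGTCC
Fragment 2: template[5:10] = AGAGC -> complement TCTCG -> reversed GCTCT
Fragment 3: template[10:15] = CCAAA -> complement GGTTT -> reversed TTTGG
Fragment 4: template[15:20] = TTAGT -> complement AATCA -> reversed ACTAA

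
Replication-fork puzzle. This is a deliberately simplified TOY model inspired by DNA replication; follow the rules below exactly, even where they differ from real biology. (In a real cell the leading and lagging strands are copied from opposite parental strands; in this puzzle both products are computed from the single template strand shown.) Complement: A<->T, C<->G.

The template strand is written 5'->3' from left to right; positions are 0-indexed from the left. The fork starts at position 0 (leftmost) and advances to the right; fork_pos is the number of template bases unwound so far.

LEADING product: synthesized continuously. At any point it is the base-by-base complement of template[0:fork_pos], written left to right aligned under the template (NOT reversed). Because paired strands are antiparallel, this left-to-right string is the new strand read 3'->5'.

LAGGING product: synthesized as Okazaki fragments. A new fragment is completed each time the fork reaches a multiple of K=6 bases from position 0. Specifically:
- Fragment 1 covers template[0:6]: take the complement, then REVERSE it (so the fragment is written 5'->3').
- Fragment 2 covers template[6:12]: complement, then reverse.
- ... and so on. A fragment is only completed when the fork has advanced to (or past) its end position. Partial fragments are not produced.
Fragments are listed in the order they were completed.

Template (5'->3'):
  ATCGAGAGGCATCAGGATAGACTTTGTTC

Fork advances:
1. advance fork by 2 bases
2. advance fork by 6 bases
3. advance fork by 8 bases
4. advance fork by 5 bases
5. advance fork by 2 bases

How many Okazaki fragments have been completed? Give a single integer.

Step 1: advance 2 -> fork_pos = 0 + 2 = 2. Next multiple of 6 is 6 (not reached); still 0 fragment(s).
Step 2: advance 6 -> fork_pos = 2 + 6 = 8. Reached multiple(s) of 6: 6 -> fragment 1 completed (1 total).
Step 3: advance 8 -> fork_pos = 8 + 8 = 16. Reached multiple(s) of 6: 12 -> fragment 2 completed (2 total).
Step 4: advance 5 -> fork_pos = 16 + 5 = 21. Reached multiple(s) of 6: 18 -> fragment 3 completed (3 total).
Step 5: advance 2 -> fork_pos = 21 + 2 = 23. Next multiple of 6 is 24 (not reached); still 3 fragment(s).
Check: final fork_pos = 23; the multiples of 6 that are <= 23 are 6..18 -> 23 // 6 = 3 completed fragment(s).

Answer: 3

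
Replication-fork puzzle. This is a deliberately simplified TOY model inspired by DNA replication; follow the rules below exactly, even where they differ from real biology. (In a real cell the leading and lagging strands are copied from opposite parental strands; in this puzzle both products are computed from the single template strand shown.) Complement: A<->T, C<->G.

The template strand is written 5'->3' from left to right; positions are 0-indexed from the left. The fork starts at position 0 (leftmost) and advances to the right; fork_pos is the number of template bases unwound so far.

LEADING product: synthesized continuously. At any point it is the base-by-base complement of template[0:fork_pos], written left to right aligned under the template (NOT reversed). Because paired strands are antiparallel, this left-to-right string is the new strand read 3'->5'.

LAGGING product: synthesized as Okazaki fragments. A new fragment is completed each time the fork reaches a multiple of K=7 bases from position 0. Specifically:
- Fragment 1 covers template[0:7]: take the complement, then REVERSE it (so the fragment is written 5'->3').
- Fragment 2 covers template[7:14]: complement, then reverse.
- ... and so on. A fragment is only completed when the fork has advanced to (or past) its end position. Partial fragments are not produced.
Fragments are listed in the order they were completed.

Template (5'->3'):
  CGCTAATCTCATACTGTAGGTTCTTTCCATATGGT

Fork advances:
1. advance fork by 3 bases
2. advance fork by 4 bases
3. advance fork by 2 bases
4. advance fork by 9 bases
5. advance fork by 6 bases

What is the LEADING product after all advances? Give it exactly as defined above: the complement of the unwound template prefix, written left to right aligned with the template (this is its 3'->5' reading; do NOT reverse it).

Step 1: advance 3 -> fork_pos = 0 + 3 = 3.
Step 2: advance 4 -> fork_pos = 3 + 4 = 7.
Step 3: advance 2 -> fork_pos = 7 + 2 = 9.
Step 4: advance 9 -> fork_pos = 9 + 9 = 18.
Step 5: advance 6 -> fork_pos = 18 + 6 = 24.
Unwound prefix: template[0:24] = CGCTAATCTCATACTGTAGGTTCT
Complement it base by base (A<->T, C<->G), keeping left-to-right order:
  [0:5] CGCTA -> GCGAT
  [5:10] ATCTC -> TAGAG
  [10:15] ATACT -> TATGA
  [15:20] GTAGG -> CATCC
  [20:24] TTCT -> AAGA
Concatenate: GCGATTAGAGTATGACATCCAAGA (length 24; written aligned with the template, i.e. 3'->5').

Answer: GCGATTAGAGTATGACATCCAAGA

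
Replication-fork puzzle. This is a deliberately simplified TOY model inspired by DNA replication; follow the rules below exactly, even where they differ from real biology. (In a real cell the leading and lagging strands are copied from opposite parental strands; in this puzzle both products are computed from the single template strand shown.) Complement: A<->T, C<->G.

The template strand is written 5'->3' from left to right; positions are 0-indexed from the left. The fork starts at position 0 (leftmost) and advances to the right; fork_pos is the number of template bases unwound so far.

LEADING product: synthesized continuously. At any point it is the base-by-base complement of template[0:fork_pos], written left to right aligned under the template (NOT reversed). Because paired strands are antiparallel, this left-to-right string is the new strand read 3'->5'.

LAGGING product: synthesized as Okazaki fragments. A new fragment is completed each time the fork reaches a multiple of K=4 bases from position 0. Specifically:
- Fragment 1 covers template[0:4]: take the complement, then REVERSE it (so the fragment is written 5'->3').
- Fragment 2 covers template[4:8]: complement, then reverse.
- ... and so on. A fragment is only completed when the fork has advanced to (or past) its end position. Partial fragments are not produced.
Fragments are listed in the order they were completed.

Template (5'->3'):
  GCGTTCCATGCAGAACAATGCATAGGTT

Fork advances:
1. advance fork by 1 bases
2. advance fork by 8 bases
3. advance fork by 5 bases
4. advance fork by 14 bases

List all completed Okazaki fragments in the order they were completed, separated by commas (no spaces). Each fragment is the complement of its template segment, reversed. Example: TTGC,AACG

Answer: ACGC,TGGA,TGCA,GTTC,CATT,TATG,AACC

Derivation:
Step 1: advance 1 -> fork_pos = 0 + 1 = 1. Next multiple of 4 is 4 (not reached); still 0 fragment(s).
Step 2: advance 8 -> fork_pos = 1 + 8 = 9. Reached multiple(s) of 4: 4, 8 -> fragments 1-2 completed (2 total).
Step 3: advance 5 -> fork_pos = 9 + 5 = 14. Reached multiple(s) of 4: 12 -> fragment 3 completed (3 total).
Step 4: advance 14 -> fork_pos = 14 + 14 = 28. Reached multiple(s) of 4: 16, 20, 24, 28 -> fragments 4-7 completed (7 total).
Final fork_pos = 28, so 7 fragment(s) are complete. Build each: template segment -> complement -> reverse.
Fragment 1: template[0:4] = GCGT -> complement CGCA -> reversed ACGC
Fragment 2: template[4:8] = TCCA -> complement AGGT -> reversed TGGA
Fragment 3: template[8:12] = TGCA -> complement ACGT -> reversed TGCA
Fragment 4: template[12:16] = GAAC -> complement CTTG -> reversed GTTC
Fragment 5: template[16:20] = AATG -> complement TTAC -> reversed CATT
Fragment 6: template[20:24] = CATA -> complement GTAT -> reversed TATG
Fragment 7: template[24:28] = GGTT -> complement CCAA -> reversed AACC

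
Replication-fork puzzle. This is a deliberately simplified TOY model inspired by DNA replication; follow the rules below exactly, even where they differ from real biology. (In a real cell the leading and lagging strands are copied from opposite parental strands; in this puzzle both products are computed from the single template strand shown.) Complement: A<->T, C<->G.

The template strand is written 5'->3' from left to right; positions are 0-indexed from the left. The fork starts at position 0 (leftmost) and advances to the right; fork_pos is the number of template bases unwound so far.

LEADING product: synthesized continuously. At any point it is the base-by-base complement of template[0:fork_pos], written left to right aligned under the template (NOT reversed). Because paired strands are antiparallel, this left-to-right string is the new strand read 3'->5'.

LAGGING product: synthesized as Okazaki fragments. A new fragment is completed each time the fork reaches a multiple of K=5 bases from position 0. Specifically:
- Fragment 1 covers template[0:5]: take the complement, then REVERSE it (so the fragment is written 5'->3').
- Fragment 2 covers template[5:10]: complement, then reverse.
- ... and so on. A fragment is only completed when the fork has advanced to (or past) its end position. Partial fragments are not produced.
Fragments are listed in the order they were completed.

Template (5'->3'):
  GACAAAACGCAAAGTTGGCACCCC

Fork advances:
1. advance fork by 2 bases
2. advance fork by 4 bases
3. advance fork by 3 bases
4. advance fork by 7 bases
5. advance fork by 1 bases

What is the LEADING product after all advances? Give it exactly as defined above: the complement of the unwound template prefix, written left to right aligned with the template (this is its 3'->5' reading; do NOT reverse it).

Answer: CTGTTTTGCGTTTCAAC

Derivation:
Step 1: advance 2 -> fork_pos = 0 + 2 = 2.
Step 2: advance 4 -> fork_pos = 2 + 4 = 6.
Step 3: advance 3 -> fork_pos = 6 + 3 = 9.
Step 4: advance 7 -> fork_pos = 9 + 7 = 16.
Step 5: advance 1 -> fork_pos = 16 + 1 = 17.
Unwound prefix: template[0:17] = GACAAAACGCAAAGTTG
Complement it base by base (A<->T, C<->G), keeping left-to-right order:
  [0:5] GACAA -> CTGTT
  [5:10] AACGC -> TTGCG
  [10:15] AAAGT -> TTTCA
  [15:17] TG -> AC
Concatenate: CTGTTTTGCGTTTCAAC (length 17; written aligned with the template, i.e. 3'->5').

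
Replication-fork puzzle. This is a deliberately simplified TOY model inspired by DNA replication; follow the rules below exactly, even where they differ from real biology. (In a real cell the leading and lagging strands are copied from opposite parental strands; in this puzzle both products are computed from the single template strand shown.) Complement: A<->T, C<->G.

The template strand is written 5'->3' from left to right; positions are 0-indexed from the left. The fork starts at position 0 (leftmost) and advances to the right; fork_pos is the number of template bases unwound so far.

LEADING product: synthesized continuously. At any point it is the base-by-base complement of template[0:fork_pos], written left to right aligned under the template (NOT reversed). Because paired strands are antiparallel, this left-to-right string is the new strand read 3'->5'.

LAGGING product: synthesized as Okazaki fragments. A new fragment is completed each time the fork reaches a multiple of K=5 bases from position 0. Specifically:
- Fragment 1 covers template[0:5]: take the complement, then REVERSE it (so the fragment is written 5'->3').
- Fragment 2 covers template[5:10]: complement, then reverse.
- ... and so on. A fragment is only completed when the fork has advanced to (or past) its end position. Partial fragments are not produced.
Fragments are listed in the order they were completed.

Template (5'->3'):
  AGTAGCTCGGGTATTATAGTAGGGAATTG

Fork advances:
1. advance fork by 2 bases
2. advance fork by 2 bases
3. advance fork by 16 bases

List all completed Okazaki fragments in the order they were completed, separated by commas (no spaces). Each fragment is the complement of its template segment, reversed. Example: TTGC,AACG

Step 1: advance 2 -> fork_pos = 0 + 2 = 2. Next multiple of 5 is 5 (not reached); still 0 fragment(s).
Step 2: advance 2 -> fork_pos = 2 + 2 = 4. Next multiple of 5 is 5 (not reached); still 0 fragment(s).
Step 3: advance 16 -> fork_pos = 4 + 16 = 20. Reached multiple(s) of 5: 5, 10, 15, 20 -> fragments 1-4 completed (4 total).
Final fork_pos = 20, so 4 fragment(s) are complete. Build each: template segment -> complement -> reverse.
Fragment 1: template[0:5] = AGTAG -> complement TCATC -> reversed CTACT
Fragment 2: template[5:10] = CTCGG -> complement GAGCC -> reversed CCGAG
Fragment 3: template[10:15] = GTATT -> complement CATAA -> reversed AATAC
Fragment 4: template[15:20] = ATAGT -> complement TATCA -> reversed ACTAT

Answer: CTACT,CCGAG,AATAC,ACTAT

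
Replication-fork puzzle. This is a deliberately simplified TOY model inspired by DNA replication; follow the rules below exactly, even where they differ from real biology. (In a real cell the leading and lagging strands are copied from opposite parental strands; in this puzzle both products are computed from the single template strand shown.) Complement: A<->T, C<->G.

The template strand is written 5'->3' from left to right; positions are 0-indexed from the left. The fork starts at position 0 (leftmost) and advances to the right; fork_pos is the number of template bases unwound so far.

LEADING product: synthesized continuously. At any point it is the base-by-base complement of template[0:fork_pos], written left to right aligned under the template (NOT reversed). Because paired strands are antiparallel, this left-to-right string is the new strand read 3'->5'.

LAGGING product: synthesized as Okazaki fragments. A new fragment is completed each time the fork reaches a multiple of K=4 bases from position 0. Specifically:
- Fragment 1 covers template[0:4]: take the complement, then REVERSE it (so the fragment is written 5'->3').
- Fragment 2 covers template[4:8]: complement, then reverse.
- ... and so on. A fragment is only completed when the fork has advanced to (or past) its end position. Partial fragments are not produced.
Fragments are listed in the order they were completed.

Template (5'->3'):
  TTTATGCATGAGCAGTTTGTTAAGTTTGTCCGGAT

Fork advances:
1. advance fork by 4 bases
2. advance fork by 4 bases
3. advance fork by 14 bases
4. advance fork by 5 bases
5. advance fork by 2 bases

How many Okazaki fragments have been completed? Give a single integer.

Step 1: advance 4 -> fork_pos = 0 + 4 = 4. Reached multiple(s) of 4: 4 -> fragment 1 completed (1 total).
Step 2: advance 4 -> fork_pos = 4 + 4 = 8. Reached multiple(s) of 4: 8 -> fragment 2 completed (2 total).
Step 3: advance 14 -> fork_pos = 8 + 14 = 22. Reached multiple(s) of 4: 12, 16, 20 -> fragments 3-5 completed (5 total).
Step 4: advance 5 -> fork_pos = 22 + 5 = 27. Reached multiple(s) of 4: 24 -> fragment 6 completed (6 total).
Step 5: advance 2 -> fork_pos = 27 + 2 = 29. Reached multiple(s) of 4: 28 -> fragment 7 completed (7 total).
Check: final fork_pos = 29; the multiples of 4 that are <= 29 are 4..28 -> 29 // 4 = 7 completed fragment(s).

Answer: 7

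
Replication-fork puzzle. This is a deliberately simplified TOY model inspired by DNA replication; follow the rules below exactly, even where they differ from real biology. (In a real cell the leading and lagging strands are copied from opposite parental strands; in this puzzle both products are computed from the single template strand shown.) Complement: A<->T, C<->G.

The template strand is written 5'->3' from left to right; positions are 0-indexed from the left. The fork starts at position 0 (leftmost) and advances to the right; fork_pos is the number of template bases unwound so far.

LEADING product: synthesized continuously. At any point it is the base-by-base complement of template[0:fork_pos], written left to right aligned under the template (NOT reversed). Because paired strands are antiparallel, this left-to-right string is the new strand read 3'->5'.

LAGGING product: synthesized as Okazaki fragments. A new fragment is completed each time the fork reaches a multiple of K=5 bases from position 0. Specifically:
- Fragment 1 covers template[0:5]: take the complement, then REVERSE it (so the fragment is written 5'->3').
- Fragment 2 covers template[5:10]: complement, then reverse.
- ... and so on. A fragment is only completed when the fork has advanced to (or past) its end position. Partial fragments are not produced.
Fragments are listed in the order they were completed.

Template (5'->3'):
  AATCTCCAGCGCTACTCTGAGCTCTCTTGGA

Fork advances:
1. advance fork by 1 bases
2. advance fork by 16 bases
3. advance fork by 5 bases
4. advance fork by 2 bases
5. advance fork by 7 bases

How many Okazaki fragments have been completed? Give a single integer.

Step 1: advance 1 -> fork_pos = 0 + 1 = 1. Next multiple of 5 is 5 (not reached); still 0 fragment(s).
Step 2: advance 16 -> fork_pos = 1 + 16 = 17. Reached multiple(s) of 5: 5, 10, 15 -> fragments 1-3 completed (3 total).
Step 3: advance 5 -> fork_pos = 17 + 5 = 22. Reached multiple(s) of 5: 20 -> fragment 4 completed (4 total).
Step 4: advance 2 -> fork_pos = 22 + 2 = 24. Next multiple of 5 is 25 (not reached); still 4 fragment(s).
Step 5: advance 7 -> fork_pos = 24 + 7 = 31. Reached multiple(s) of 5: 25, 30 -> fragments 5-6 completed (6 total).
Check: final fork_pos = 31; the multiples of 5 that are <= 31 are 5..30 -> 31 // 5 = 6 completed fragment(s).

Answer: 6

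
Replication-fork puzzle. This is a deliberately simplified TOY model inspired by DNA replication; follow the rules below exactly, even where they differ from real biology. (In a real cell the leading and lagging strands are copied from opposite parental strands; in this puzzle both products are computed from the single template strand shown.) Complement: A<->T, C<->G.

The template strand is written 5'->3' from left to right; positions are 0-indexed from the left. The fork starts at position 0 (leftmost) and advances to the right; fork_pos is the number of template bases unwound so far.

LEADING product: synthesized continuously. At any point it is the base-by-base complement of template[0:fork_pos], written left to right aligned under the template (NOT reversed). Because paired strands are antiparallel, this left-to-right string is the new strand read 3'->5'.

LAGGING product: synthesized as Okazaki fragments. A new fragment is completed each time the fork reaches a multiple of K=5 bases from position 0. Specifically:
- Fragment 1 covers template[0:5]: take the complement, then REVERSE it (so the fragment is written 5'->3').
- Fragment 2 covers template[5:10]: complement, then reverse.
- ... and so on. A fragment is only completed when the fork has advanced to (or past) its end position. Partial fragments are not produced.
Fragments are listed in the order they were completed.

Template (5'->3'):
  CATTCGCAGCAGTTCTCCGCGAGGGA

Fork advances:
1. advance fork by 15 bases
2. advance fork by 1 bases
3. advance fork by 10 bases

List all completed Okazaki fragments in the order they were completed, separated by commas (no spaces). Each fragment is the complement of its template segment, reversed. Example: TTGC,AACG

Answer: GAATG,GCTGC,GAACT,GCGGA,CCCTC

Derivation:
Step 1: advance 15 -> fork_pos = 0 + 15 = 15. Reached multiple(s) of 5: 5, 10, 15 -> fragments 1-3 completed (3 total).
Step 2: advance 1 -> fork_pos = 15 + 1 = 16. Next multiple of 5 is 20 (not reached); still 3 fragment(s).
Step 3: advance 10 -> fork_pos = 16 + 10 = 26. Reached multiple(s) of 5: 20, 25 -> fragments 4-5 completed (5 total).
Final fork_pos = 26, so 5 fragment(s) are complete. Build each: template segment -> complement -> reverse.
Fragment 1: template[0:5] = CATTC -> complement GTAAG -> reversed GAATG
Fragment 2: template[5:10] = GCAGC -> complement CGTCG -> reversed GCTGC
Fragment 3: template[10:15] = AGTTC -> complement TCAAG -> reversed GAACT
Fragment 4: template[15:20] = TCCGC -> complement AGGCG -> reversed GCGGA
Fragment 5: template[20:25] = GAGGG -> complement CTCCC -> reversed CCCTC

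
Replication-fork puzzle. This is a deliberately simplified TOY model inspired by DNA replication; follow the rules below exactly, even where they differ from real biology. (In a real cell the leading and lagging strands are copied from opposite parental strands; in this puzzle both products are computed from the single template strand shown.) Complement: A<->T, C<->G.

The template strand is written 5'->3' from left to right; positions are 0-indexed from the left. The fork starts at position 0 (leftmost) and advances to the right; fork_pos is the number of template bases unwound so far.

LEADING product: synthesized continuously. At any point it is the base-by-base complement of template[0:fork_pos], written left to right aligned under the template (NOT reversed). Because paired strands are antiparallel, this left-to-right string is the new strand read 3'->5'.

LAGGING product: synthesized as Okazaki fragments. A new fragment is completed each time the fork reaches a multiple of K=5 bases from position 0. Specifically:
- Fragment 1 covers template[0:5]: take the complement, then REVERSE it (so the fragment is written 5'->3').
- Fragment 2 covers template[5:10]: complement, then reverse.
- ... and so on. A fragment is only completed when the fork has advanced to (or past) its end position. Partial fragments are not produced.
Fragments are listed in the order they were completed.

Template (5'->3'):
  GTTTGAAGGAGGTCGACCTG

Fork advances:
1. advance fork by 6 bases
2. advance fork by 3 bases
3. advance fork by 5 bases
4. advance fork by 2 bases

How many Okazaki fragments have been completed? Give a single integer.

Answer: 3

Derivation:
Step 1: advance 6 -> fork_pos = 0 + 6 = 6. Reached multiple(s) of 5: 5 -> fragment 1 completed (1 total).
Step 2: advance 3 -> fork_pos = 6 + 3 = 9. Next multiple of 5 is 10 (not reached); still 1 fragment(s).
Step 3: advance 5 -> fork_pos = 9 + 5 = 14. Reached multiple(s) of 5: 10 -> fragment 2 completed (2 total).
Step 4: advance 2 -> fork_pos = 14 + 2 = 16. Reached multiple(s) of 5: 15 -> fragment 3 completed (3 total).
Check: final fork_pos = 16; the multiples of 5 that are <= 16 are 5..15 -> 16 // 5 = 3 completed fragment(s).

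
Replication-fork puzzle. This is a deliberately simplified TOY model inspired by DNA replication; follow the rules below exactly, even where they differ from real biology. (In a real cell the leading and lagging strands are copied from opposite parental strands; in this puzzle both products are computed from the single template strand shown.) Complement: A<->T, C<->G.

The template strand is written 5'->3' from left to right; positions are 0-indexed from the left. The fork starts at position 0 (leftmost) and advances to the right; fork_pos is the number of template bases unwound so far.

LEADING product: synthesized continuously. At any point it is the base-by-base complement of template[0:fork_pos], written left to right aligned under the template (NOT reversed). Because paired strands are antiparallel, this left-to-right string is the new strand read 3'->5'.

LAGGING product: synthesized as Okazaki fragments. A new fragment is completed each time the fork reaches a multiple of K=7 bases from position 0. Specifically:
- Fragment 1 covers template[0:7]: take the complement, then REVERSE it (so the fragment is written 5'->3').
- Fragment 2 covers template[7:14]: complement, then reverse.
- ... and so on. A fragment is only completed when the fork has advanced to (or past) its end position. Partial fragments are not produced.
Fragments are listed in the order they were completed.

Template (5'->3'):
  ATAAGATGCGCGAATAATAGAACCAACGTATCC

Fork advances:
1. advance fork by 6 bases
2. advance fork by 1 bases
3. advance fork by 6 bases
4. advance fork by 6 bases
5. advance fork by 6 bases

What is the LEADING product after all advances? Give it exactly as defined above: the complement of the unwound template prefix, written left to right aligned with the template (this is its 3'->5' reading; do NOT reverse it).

Answer: TATTCTACGCGCTTATTATCTTGGT

Derivation:
Step 1: advance 6 -> fork_pos = 0 + 6 = 6.
Step 2: advance 1 -> fork_pos = 6 + 1 = 7.
Step 3: advance 6 -> fork_pos = 7 + 6 = 13.
Step 4: advance 6 -> fork_pos = 13 + 6 = 19.
Step 5: advance 6 -> fork_pos = 19 + 6 = 25.
Unwound prefix: template[0:25] = ATAAGATGCGCGAATAATAGAACCA
Complement it base by base (A<->T, C<->G), keeping left-to-right order:
  [0:5] ATAAG -> TATTC
  [5:10] ATGCG -> TACGC
  [10:15] CGAAT -> GCTTA
  [15:20] AATAG -> TTATC
  [20:25] AACCA -> TTGGT
Concatenate: TATTCTACGCGCTTATTATCTTGGT (length 25; written aligned with the template, i.e. 3'->5').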